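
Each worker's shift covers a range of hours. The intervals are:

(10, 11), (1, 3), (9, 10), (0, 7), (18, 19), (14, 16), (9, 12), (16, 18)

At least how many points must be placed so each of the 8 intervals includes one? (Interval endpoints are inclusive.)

Sorted: [1,3] [0,7] [9,10] [10,11] [9,12] [14,16] [16,18] [18,19]
{[1,3],[0,7]} hit by 3; {[9,10],[10,11],[9,12]} hit by 10; {[14,16],[16,18]} hit by 16; {[18,19]} hit by 19.
Points: 3, 10, 16, 19 (4 total).

4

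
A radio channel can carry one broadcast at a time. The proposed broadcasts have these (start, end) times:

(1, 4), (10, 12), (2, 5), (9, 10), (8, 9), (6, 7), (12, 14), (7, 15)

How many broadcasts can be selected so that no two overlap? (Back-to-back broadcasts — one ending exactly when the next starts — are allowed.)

Greedy by earliest finish: after sorting by end time, pick each interval compatible with the last pick.
Sorted by end: (1,4)  (2,5)  (6,7)  (8,9)  (9,10)  (10,12)  (12,14)  (7,15)
take (1,4); skip (2,5); take (6,7); take (8,9); take (9,10); take (10,12); take (12,14); skip (7,15).
Selected 6 broadcasts.

6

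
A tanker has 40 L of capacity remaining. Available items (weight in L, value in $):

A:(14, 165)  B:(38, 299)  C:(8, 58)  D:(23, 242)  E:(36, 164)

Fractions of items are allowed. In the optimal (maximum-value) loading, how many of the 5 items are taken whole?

2

Sort by value per unit weight and fill in that order.
Ratios (sorted): A 11.79, D 10.52, B 7.87, C 7.25, E 4.56
take A (14 @ 165); take D (23 @ 242); take 3/38 of B → 23.61. Capacity used 40/40.
2 item(s) taken whole; one partial (take 3/38 of B).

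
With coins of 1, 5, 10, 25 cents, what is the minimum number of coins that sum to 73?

Greedy: take as many of the largest coin as possible, then repeat with the remainder.
73 − 2×25→23 − 2×10→3 − 3×1→0
Total coins = 2 + 2 + 3 = 7

7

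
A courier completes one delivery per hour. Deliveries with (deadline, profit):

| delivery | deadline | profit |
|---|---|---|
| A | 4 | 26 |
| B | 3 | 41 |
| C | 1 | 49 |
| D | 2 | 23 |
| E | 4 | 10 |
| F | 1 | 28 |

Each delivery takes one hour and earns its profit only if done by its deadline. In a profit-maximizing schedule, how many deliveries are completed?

4

Sort by profit descending; place each in the latest free slot ≤ its deadline.
By profit: C(d1,49), B(d3,41), F(d1,28), A(d4,26), D(d2,23), E(d4,10)
C→slot 1; B→slot 3; F skipped; A→slot 4; D→slot 2; E skipped.
4 of 6 scheduled.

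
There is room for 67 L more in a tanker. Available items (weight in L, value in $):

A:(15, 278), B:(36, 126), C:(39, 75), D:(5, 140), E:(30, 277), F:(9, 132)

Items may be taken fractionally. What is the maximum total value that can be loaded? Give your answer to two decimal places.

Sort by value per unit weight and fill in that order.
Order: D (140/5=28.00) > A (278/15=18.53) > F (132/9=14.67) > E (277/30=9.23) > B (126/36=3.50) > C (75/39=1.92)
Fill: take D (5 @ 140) → take A (15 @ 278) → take F (9 @ 132) → take E (30 @ 277) → take 8/36 of B → 28.00; 67/67 used.
Total value = 855.00

855.00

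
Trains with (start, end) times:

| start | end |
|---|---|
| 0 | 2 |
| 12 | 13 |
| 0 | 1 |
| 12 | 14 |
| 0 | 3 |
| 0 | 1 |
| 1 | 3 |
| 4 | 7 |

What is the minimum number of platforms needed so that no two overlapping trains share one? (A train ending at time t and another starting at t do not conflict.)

4

The answer is the maximum number of intervals overlapping at any instant.
Events (time:±→running): 0:+→1 0:+→2 0:+→3 0:+→4 … peak 4.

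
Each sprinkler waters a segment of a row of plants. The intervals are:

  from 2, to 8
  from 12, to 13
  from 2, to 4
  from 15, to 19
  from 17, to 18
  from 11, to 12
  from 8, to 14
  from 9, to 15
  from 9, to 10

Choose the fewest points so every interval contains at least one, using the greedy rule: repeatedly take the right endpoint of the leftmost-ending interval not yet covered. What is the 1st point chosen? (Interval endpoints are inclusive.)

Sort by right endpoint; whenever an interval is uncovered, place a point at its right end.
Sorted: [2,4] [2,8] [9,10] [11,12] [12,13] [8,14] [9,15] [17,18] [15,19]
{[2,4],[2,8]} hit by 4; {[9,10]} hit by 10; {[11,12],[12,13],[8,14],[9,15]} hit by 12; {[17,18],[15,19]} hit by 18.
Points: 4, 10, 12, 18 (4 total).

4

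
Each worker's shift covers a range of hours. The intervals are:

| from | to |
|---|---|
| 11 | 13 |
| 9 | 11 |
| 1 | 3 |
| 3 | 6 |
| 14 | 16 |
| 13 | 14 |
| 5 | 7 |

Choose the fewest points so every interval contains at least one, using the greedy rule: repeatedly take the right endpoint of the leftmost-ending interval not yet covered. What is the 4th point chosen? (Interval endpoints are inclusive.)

Sort by right endpoint; whenever an interval is uncovered, place a point at its right end.
By right end: [1,3]  [3,6]  [5,7]  [9,11]  [11,13]  [13,14]  [14,16]
[1,3] uncovered → point at 3; [5,7] uncovered → point at 7; [9,11] uncovered → point at 11; [13,14] uncovered → point at 14.
Points: 3, 7, 11, 14 (4 total).

14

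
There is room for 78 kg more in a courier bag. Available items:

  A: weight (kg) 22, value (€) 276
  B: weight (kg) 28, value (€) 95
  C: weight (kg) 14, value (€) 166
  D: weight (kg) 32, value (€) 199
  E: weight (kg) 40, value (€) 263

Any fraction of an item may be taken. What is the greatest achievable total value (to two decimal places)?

Greedy by value/weight ratio, highest first.
Ratios (sorted): A 12.55, C 11.86, E 6.58, D 6.22, B 3.39
take A (22 @ 276); take C (14 @ 166); take E (40 @ 263); take 2/32 of D → 12.44. Capacity used 78/78.
Total value = 717.44

717.44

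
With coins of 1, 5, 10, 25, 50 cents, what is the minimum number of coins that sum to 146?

146 = 2×50 + 1×25 + 2×10 + 1×1
Total coins = 2 + 1 + 2 + 1 = 6

6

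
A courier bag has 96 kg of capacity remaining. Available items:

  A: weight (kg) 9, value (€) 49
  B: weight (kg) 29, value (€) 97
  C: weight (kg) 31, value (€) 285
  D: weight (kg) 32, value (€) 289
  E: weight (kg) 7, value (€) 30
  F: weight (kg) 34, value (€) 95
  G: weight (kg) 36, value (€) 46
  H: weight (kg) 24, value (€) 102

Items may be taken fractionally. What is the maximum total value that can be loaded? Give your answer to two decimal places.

725.25

Sort by value per unit weight and fill in that order.
Ratios (sorted): C 9.19, D 9.03, A 5.44, E 4.29, H 4.25, B 3.34, F 2.79, G 1.28
take C (31 @ 285); take D (32 @ 289); take A (9 @ 49); take E (7 @ 30); take 17/24 of H → 72.25. Capacity used 96/96.
Total value = 725.25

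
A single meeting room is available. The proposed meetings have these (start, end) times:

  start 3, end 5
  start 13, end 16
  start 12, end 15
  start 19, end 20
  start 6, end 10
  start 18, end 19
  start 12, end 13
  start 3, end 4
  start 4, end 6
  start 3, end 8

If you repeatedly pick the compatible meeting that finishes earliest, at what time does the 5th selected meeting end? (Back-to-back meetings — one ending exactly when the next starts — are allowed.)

By end time: (3,4), (3,5), (4,6), (3,8), (6,10), (12,13), (12,15), (13,16), (18,19), (19,20).
Pick (3,4); next start ≥ 4 → (4,6); next start ≥ 6 → (6,10); next start ≥ 10 → (12,13); next start ≥ 13 → (13,16); next start ≥ 16 → (18,19); next start ≥ 19 → (19,20).
Selected: (3,4) (4,6) (6,10) (12,13) (13,16) (18,19) (19,20)

16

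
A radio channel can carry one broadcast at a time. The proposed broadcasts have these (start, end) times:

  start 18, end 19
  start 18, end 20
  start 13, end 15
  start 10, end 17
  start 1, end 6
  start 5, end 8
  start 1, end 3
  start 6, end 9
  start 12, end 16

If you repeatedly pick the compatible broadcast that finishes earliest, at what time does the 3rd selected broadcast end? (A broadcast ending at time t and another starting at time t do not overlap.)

15

Sorted by end: (1,3)  (1,6)  (5,8)  (6,9)  (13,15)  (12,16)  (10,17)  (18,19)  (18,20)
take (1,3); take (5,8); take (13,15); take (18,19).
Selected: (1,3) (5,8) (13,15) (18,19)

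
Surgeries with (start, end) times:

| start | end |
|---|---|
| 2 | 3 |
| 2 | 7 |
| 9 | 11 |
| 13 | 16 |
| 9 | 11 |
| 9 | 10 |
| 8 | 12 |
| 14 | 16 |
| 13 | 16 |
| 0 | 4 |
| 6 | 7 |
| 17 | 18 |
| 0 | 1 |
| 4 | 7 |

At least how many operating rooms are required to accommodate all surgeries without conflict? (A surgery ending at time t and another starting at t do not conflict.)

4

The answer is the maximum number of intervals overlapping at any instant.
Events (time:±→running): 0:+→1 0:+→2 1:-→1 2:+→2 2:+→3 3:-→2 4:-→1 4:+→2 6:+→3 7:-→2 7:-→1 7:-→0 8:+→1 9:+→2 9:+→3 9:+→4 … peak 4.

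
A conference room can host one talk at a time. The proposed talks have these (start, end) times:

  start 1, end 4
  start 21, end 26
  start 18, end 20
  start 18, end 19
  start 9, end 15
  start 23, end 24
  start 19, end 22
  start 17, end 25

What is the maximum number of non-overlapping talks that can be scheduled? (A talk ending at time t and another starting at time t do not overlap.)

Greedy by earliest finish: after sorting by end time, pick each interval compatible with the last pick.
By end time: (1,4), (9,15), (18,19), (18,20), (19,22), (23,24), (17,25), (21,26).
Pick (1,4); next start ≥ 4 → (9,15); next start ≥ 15 → (18,19); next start ≥ 19 → (19,22); next start ≥ 22 → (23,24).
Selected 5 talks.

5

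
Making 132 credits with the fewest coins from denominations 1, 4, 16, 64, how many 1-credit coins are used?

132 − 2×64→4 − 1×4→0
Count of 1: 0

0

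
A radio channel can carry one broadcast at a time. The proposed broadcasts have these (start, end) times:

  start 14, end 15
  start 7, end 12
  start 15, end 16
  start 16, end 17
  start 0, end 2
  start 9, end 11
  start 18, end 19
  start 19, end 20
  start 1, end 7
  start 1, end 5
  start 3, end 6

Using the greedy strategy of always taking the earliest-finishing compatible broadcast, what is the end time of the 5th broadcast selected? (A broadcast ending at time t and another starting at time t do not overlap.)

By end time: (0,2), (1,5), (3,6), (1,7), (9,11), (7,12), (14,15), (15,16), (16,17), (18,19), (19,20).
Pick (0,2); next start ≥ 2 → (3,6); next start ≥ 6 → (9,11); next start ≥ 11 → (14,15); next start ≥ 15 → (15,16); next start ≥ 16 → (16,17); next start ≥ 17 → (18,19); next start ≥ 19 → (19,20).
Selected: (0,2) (3,6) (9,11) (14,15) (15,16) (16,17) (18,19) (19,20)

16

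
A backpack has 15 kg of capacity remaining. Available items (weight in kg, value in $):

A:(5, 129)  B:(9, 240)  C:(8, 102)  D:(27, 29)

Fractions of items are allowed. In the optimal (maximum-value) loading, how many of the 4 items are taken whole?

Greedy by value/weight ratio, highest first.
Order: B (240/9=26.67) > A (129/5=25.80) > C (102/8=12.75) > D (29/27=1.07)
Fill: take B (9 @ 240) → take A (5 @ 129) → take 1/8 of C → 12.75; 15/15 used.
2 item(s) taken whole; one partial (take 1/8 of C).

2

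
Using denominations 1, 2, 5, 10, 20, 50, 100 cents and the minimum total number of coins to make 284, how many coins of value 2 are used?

Greedy: take as many of the largest coin as possible, then repeat with the remainder.
284 − 2×100→84 − 1×50→34 − 1×20→14 − 1×10→4 − 2×2→0
Count of 2: 2

2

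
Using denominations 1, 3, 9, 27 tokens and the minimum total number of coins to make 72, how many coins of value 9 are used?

2

Use the largest denomination that fits, subtract, and repeat.
72 = 2×27 + 2×9
Count of 9: 2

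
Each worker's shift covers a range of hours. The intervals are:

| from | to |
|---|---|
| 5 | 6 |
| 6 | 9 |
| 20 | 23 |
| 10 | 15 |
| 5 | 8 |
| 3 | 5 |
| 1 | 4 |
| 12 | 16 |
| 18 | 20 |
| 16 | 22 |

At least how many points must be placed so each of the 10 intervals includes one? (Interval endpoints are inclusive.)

4

Sort by right endpoint; whenever an interval is uncovered, place a point at its right end.
Sorted: [1,4] [3,5] [5,6] [5,8] [6,9] [10,15] [12,16] [18,20] [16,22] [20,23]
{[1,4],[3,5]} hit by 4; {[5,6],[5,8],[6,9]} hit by 6; {[10,15],[12,16]} hit by 15; {[18,20],[16,22],[20,23]} hit by 20.
Points: 4, 6, 15, 20 (4 total).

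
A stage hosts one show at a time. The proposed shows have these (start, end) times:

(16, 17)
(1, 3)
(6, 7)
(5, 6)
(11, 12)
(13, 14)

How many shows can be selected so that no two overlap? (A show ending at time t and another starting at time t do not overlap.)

6

Sort by end time and greedily take each interval whose start is ≥ the last chosen end.
Sorted by end: (1,3)  (5,6)  (6,7)  (11,12)  (13,14)  (16,17)
take (1,3); take (5,6); take (6,7); take (11,12); take (13,14); take (16,17).
Selected 6 shows.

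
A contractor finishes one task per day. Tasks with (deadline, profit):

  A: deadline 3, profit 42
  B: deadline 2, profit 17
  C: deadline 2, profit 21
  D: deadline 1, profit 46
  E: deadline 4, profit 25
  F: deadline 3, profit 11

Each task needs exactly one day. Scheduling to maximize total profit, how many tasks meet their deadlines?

4

Sort by profit descending; place each in the latest free slot ≤ its deadline.
Profit order: D=46 A=42 E=25 C=21 B=17 F=11
Assign: D→slot 1, A→slot 3, E→slot 4, C→slot 2, B skipped, F skipped.
Slots: [1:D] [2:C] [3:A] [4:E]
4 of 6 scheduled.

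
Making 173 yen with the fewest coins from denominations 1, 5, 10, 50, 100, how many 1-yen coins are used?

173 = 1×100 + 1×50 + 2×10 + 3×1
Count of 1: 3

3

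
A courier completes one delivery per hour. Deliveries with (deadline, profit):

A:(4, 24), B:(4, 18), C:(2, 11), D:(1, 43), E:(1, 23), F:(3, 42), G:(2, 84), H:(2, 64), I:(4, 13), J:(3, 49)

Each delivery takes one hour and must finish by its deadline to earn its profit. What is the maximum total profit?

221

Sort by profit descending; place each in the latest free slot ≤ its deadline.
By profit: G(d2,84), H(d2,64), J(d3,49), D(d1,43), F(d3,42), A(d4,24), E(d1,23), B(d4,18), I(d4,13), C(d2,11)
G→slot 2; H→slot 1; J→slot 3; D skipped; F skipped; A→slot 4; E skipped; B skipped; I skipped; C skipped.
Profit = 64 + 84 + 49 + 24 = 221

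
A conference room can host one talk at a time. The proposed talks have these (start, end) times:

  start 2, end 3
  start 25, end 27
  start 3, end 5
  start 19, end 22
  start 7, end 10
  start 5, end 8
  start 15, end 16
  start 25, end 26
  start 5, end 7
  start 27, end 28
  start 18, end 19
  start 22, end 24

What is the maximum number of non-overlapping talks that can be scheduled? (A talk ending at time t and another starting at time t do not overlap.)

Order by finish time; keep every interval that doesn't clash with the previous kept one.
By end time: (2,3), (3,5), (5,7), (5,8), (7,10), (15,16), (18,19), (19,22), (22,24), (25,26), (25,27), (27,28).
Pick (2,3); next start ≥ 3 → (3,5); next start ≥ 5 → (5,7); next start ≥ 7 → (7,10); next start ≥ 10 → (15,16); next start ≥ 16 → (18,19); next start ≥ 19 → (19,22); next start ≥ 22 → (22,24); next start ≥ 24 → (25,26); next start ≥ 26 → (27,28).
Selected 10 talks.

10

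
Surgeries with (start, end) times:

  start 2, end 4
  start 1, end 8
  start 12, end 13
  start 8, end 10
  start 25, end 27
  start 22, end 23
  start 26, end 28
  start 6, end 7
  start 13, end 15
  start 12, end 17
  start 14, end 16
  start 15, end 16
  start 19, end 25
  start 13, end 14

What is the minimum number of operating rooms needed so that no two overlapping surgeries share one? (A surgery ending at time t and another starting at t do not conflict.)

starts: [1, 2, 6, 8, 12, 12, 13, 13, 14, 15, 19, 22, 25, 26]
ends:   [4, 7, 8, 10, 13, 14, 15, 16, 16, 17, 23, 25, 27, 28]
s1→1 s2→2 e4→1 s6→2 e7→1 e8→0 s8→1 e10→0 s12→1 s12→2 e13→1 s13→2 s13→3  — peak 3.

3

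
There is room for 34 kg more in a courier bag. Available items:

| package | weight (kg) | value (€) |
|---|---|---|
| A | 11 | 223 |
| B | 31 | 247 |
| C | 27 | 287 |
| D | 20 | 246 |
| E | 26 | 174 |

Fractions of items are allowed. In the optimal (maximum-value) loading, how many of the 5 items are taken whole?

2

Sort by value per unit weight and fill in that order.
Ratios (sorted): A 20.27, D 12.30, C 10.63, B 7.97, E 6.69
take A (11 @ 223); take D (20 @ 246); take 3/27 of C → 31.89. Capacity used 34/34.
2 item(s) taken whole; one partial (take 3/27 of C).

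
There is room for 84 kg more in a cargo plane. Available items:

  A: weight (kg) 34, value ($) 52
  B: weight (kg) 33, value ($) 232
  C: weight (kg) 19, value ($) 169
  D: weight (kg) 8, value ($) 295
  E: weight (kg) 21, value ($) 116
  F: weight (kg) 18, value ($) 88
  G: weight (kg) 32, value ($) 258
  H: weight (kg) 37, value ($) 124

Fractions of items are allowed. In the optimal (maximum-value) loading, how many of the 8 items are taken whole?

3

Ratios (sorted): D 36.88, C 8.89, G 8.06, B 7.03, E 5.52, F 4.89, H 3.35, A 1.53
take D (8 @ 295); take C (19 @ 169); take G (32 @ 258); take 25/33 of B → 175.76. Capacity used 84/84.
3 item(s) taken whole; one partial (take 25/33 of B).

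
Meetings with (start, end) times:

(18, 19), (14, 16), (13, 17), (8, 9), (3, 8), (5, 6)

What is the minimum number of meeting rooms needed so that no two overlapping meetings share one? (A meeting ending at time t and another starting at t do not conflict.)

2

The answer is the maximum number of intervals overlapping at any instant.
Events (time:±→running): 3:+→1 5:+→2 … peak 2.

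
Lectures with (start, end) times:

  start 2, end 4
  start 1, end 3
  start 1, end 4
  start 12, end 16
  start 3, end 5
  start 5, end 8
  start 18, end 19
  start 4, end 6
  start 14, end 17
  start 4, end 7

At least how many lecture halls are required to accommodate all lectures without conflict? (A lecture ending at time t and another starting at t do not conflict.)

The answer is the maximum number of intervals overlapping at any instant.
Events (time:±→running): 1:+→1 1:+→2 2:+→3 … peak 3.

3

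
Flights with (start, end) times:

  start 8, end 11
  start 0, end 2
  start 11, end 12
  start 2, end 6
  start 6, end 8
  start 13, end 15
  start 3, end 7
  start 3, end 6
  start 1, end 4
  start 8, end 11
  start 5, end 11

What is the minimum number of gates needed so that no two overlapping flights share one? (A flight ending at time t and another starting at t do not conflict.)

4

starts: [0, 1, 2, 3, 3, 5, 6, 8, 8, 11, 13]
ends:   [2, 4, 6, 6, 7, 8, 11, 11, 11, 12, 15]
s0→1 s1→2 e2→1 s2→2 s3→3 s3→4  — peak 4.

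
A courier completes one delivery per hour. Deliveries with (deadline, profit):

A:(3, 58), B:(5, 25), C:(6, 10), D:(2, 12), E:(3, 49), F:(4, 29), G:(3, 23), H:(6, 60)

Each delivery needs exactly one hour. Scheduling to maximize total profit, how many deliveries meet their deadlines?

6

Take jobs in profit order; each goes to the latest open slot no later than its deadline.
By profit: H(d6,60), A(d3,58), E(d3,49), F(d4,29), B(d5,25), G(d3,23), D(d2,12), C(d6,10)
H→slot 6; A→slot 3; E→slot 2; F→slot 4; B→slot 5; G→slot 1; D skipped; C skipped.
6 of 8 scheduled.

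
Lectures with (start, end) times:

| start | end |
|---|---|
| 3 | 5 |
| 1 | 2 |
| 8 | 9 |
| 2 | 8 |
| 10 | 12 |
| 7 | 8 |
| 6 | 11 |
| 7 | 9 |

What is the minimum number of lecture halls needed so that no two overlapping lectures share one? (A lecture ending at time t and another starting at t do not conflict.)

4

Count concurrent intervals with a sweep; the peak is the room count.
Events (time:±→running): 1:+→1 2:-→0 2:+→1 3:+→2 5:-→1 6:+→2 7:+→3 7:+→4 … peak 4.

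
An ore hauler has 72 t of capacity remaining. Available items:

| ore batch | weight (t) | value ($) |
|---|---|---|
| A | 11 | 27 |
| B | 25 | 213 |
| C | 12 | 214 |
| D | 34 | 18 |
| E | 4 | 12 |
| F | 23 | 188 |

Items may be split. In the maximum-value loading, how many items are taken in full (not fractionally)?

Sort by value per unit weight and fill in that order.
Ratios (sorted): C 17.83, B 8.52, F 8.17, E 3.00, A 2.45, D 0.53
take C (12 @ 214); take B (25 @ 213); take F (23 @ 188); take E (4 @ 12); take 8/11 of A → 19.64. Capacity used 72/72.
4 item(s) taken whole; one partial (take 8/11 of A).

4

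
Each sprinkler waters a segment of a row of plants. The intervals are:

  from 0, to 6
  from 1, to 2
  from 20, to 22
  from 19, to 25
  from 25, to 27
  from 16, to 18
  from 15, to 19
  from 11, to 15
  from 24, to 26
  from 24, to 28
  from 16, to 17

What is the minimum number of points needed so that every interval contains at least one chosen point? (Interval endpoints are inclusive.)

Sorted: [1,2] [0,6] [11,15] [16,17] [16,18] [15,19] [20,22] [19,25] [24,26] [25,27] [24,28]
{[1,2],[0,6]} hit by 2; {[11,15]} hit by 15; {[16,17],[16,18],[15,19]} hit by 17; {[20,22],[19,25]} hit by 22; {[24,26],[25,27],[24,28]} hit by 26.
Points: 2, 15, 17, 22, 26 (5 total).

5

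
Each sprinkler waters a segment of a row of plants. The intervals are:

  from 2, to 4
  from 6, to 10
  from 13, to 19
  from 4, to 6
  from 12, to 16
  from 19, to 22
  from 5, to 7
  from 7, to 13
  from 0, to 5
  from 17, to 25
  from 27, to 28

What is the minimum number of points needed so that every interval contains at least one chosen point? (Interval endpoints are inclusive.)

5

Sort by right endpoint; whenever an interval is uncovered, place a point at its right end.
Sorted: [2,4] [0,5] [4,6] [5,7] [6,10] [7,13] [12,16] [13,19] [19,22] [17,25] [27,28]
{[2,4],[0,5],[4,6]} hit by 4; {[5,7],[6,10],[7,13]} hit by 7; {[12,16],[13,19]} hit by 16; {[19,22],[17,25]} hit by 22; {[27,28]} hit by 28.
Points: 4, 7, 16, 22, 28 (5 total).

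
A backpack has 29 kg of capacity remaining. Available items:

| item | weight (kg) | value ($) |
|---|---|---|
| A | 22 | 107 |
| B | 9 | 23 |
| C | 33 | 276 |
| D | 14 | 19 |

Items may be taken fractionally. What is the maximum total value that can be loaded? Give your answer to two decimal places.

242.55

Order: C (276/33=8.36) > A (107/22=4.86) > B (23/9=2.56) > D (19/14=1.36)
Fill: take 29/33 of C → 242.55; 29/29 used.
Total value = 242.55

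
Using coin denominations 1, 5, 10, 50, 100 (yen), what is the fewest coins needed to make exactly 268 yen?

8

Use the largest denomination that fits, subtract, and repeat.
268 − 2×100→68 − 1×50→18 − 1×10→8 − 1×5→3 − 3×1→0
Total coins = 2 + 1 + 1 + 1 + 3 = 8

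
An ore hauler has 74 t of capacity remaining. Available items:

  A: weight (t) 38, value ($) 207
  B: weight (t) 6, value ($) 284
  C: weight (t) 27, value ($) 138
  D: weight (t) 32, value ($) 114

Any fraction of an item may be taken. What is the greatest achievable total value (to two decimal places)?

Greedy by value/weight ratio, highest first.
Order: B (284/6=47.33) > A (207/38=5.45) > C (138/27=5.11) > D (114/32=3.56)
Fill: take B (6 @ 284) → take A (38 @ 207) → take C (27 @ 138) → take 3/32 of D → 10.69; 74/74 used.
Total value = 639.69

639.69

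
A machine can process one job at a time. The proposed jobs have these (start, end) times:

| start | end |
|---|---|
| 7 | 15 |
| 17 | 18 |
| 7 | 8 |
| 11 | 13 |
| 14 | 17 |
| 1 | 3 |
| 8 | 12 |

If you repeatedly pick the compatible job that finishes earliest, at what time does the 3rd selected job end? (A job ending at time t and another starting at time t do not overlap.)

12

Sorted by end: (1,3)  (7,8)  (8,12)  (11,13)  (7,15)  (14,17)  (17,18)
take (1,3); take (7,8); take (8,12); take (14,17); take (17,18).
Selected: (1,3) (7,8) (8,12) (14,17) (17,18)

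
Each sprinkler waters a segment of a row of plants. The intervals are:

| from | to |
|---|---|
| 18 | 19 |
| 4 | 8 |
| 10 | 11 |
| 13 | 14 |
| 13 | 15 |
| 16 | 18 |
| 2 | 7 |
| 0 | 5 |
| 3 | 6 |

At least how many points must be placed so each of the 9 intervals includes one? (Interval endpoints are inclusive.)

Sort by right endpoint; whenever an interval is uncovered, place a point at its right end.
Sorted: [0,5] [3,6] [2,7] [4,8] [10,11] [13,14] [13,15] [16,18] [18,19]
{[0,5],[3,6],[2,7],[4,8]} hit by 5; {[10,11]} hit by 11; {[13,14],[13,15]} hit by 14; {[16,18],[18,19]} hit by 18.
Points: 5, 11, 14, 18 (4 total).

4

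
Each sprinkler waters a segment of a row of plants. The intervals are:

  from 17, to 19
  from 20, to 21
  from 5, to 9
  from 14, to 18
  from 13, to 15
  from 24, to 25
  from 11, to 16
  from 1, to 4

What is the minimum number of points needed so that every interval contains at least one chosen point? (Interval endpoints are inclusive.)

6

Sort by right endpoint; whenever an interval is uncovered, place a point at its right end.
By right end: [1,4]  [5,9]  [13,15]  [11,16]  [14,18]  [17,19]  [20,21]  [24,25]
[1,4] uncovered → point at 4; [5,9] uncovered → point at 9; [13,15] uncovered → point at 15; [17,19] uncovered → point at 19; [20,21] uncovered → point at 21; [24,25] uncovered → point at 25.
Points: 4, 9, 15, 19, 21, 25 (6 total).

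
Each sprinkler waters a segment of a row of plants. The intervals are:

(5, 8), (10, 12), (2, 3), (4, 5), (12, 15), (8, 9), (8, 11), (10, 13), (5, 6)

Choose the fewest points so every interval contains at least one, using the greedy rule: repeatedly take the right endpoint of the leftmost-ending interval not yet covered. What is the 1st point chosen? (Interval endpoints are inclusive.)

By right end: [2,3]  [4,5]  [5,6]  [5,8]  [8,9]  [8,11]  [10,12]  [10,13]  [12,15]
[2,3] uncovered → point at 3; [4,5] uncovered → point at 5; [8,9] uncovered → point at 9; [10,12] uncovered → point at 12.
Points: 3, 5, 9, 12 (4 total).

3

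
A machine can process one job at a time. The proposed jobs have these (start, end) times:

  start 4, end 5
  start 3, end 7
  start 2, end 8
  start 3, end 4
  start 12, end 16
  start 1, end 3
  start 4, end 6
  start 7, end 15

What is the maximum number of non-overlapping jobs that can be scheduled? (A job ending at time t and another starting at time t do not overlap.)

4

Sort by end time and greedily take each interval whose start is ≥ the last chosen end.
Sorted by end: (1,3)  (3,4)  (4,5)  (4,6)  (3,7)  (2,8)  (7,15)  (12,16)
take (1,3); take (3,4); take (4,5); skip (3,7); take (7,15).
Selected 4 jobs.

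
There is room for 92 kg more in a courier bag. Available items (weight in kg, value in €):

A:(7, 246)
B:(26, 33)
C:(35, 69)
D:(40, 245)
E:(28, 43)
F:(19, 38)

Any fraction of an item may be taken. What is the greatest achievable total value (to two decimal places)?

Ratios (sorted): A 35.14, D 6.12, F 2.00, C 1.97, E 1.54, B 1.27
take A (7 @ 246); take D (40 @ 245); take F (19 @ 38); take 26/35 of C → 51.26. Capacity used 92/92.
Total value = 580.26

580.26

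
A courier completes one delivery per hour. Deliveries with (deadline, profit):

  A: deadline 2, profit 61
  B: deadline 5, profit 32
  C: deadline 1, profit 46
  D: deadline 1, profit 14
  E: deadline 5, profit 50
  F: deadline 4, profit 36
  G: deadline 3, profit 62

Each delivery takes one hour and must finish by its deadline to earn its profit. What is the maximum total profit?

255

Sort by profit descending; place each in the latest free slot ≤ its deadline.
By profit: G(d3,62), A(d2,61), E(d5,50), C(d1,46), F(d4,36), B(d5,32), D(d1,14)
G→slot 3; A→slot 2; E→slot 5; C→slot 1; F→slot 4; B skipped; D skipped.
Profit = 46 + 61 + 62 + 36 + 50 = 255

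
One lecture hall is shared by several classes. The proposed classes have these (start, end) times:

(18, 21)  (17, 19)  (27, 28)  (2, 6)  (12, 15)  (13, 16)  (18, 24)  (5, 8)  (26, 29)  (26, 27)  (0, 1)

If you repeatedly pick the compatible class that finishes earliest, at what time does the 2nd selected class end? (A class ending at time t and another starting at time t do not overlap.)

Sort by end time and greedily take each interval whose start is ≥ the last chosen end.
By end time: (0,1), (2,6), (5,8), (12,15), (13,16), (17,19), (18,21), (18,24), (26,27), (27,28), (26,29).
Pick (0,1); next start ≥ 1 → (2,6); next start ≥ 6 → (12,15); next start ≥ 15 → (17,19); next start ≥ 19 → (26,27); next start ≥ 27 → (27,28).
Selected: (0,1) (2,6) (12,15) (17,19) (26,27) (27,28)

6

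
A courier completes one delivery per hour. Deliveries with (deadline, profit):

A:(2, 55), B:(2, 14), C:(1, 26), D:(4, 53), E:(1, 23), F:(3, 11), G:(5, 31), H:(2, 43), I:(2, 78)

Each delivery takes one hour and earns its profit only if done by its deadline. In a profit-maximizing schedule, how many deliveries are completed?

5

Take jobs in profit order; each goes to the latest open slot no later than its deadline.
By profit: I(d2,78), A(d2,55), D(d4,53), H(d2,43), G(d5,31), C(d1,26), E(d1,23), B(d2,14), F(d3,11)
I→slot 2; A→slot 1; D→slot 4; H skipped; G→slot 5; C skipped; E skipped; B skipped; F→slot 3.
5 of 9 scheduled.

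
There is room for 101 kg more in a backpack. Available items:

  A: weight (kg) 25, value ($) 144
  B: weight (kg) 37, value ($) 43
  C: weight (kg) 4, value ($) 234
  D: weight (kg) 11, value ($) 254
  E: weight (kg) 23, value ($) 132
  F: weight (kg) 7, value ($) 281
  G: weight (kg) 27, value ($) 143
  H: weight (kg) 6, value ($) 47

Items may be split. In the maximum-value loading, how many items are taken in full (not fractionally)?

6

Sort by value per unit weight and fill in that order.
Order: C (234/4=58.50) > F (281/7=40.14) > D (254/11=23.09) > H (47/6=7.83) > A (144/25=5.76) > E (132/23=5.74) > G (143/27=5.30) > B (43/37=1.16)
Fill: take C (4 @ 234) → take F (7 @ 281) → take D (11 @ 254) → take H (6 @ 47) → take A (25 @ 144) → take E (23 @ 132) → take 25/27 of G → 132.41; 101/101 used.
6 item(s) taken whole; one partial (take 25/27 of G).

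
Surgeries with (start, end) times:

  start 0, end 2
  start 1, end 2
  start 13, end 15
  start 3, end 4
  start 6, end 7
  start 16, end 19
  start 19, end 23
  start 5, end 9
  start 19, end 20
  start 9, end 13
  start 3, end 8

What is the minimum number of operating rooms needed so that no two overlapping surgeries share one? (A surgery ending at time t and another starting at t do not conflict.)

3

Events (time:±→running): 0:+→1 1:+→2 2:-→1 2:-→0 3:+→1 3:+→2 4:-→1 5:+→2 6:+→3 … peak 3.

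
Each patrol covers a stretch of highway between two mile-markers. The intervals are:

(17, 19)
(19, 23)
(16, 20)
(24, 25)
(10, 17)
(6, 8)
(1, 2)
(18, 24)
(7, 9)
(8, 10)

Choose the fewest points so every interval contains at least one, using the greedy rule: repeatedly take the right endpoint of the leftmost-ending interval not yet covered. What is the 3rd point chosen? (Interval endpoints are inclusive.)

Process intervals by earliest right end; each time one isn't hit yet, stab at its right endpoint.
Sorted: [1,2] [6,8] [7,9] [8,10] [10,17] [17,19] [16,20] [19,23] [18,24] [24,25]
{[1,2]} hit by 2; {[6,8],[7,9],[8,10]} hit by 8; {[10,17],[17,19],[16,20]} hit by 17; {[19,23],[18,24]} hit by 23; {[24,25]} hit by 25.
Points: 2, 8, 17, 23, 25 (5 total).

17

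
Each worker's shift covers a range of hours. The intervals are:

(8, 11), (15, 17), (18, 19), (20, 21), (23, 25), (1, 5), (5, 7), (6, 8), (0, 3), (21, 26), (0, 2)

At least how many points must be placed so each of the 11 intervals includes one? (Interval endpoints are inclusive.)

Sorted: [0,2] [0,3] [1,5] [5,7] [6,8] [8,11] [15,17] [18,19] [20,21] [23,25] [21,26]
{[0,2],[0,3],[1,5]} hit by 2; {[5,7],[6,8]} hit by 7; {[8,11]} hit by 11; {[15,17]} hit by 17; {[18,19]} hit by 19; {[20,21]} hit by 21; {[23,25],[21,26]} hit by 25.
Points: 2, 7, 11, 17, 19, 21, 25 (7 total).

7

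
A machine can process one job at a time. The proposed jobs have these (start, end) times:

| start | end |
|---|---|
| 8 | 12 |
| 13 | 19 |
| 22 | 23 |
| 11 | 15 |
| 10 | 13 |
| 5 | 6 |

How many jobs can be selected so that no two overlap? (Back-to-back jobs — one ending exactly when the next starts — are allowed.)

4

Sorted by end: (5,6)  (8,12)  (10,13)  (11,15)  (13,19)  (22,23)
take (5,6); take (8,12); skip (10,13); take (13,19); take (22,23).
Selected 4 jobs.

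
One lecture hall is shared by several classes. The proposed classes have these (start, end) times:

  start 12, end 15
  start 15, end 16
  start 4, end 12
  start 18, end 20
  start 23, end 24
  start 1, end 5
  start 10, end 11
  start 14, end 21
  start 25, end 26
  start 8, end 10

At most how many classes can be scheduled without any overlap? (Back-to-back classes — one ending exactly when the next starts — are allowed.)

Sorted by end: (1,5)  (8,10)  (10,11)  (4,12)  (12,15)  (15,16)  (18,20)  (14,21)  (23,24)  (25,26)
take (1,5); take (8,10); take (10,11); skip (4,12); take (12,15); take (15,16); take (18,20); take (23,24); take (25,26).
Selected 8 classes.

8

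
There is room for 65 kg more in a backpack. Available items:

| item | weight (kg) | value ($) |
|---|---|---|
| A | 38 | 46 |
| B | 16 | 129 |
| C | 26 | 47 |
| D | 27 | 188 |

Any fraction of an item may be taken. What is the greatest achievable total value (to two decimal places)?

Sort by value per unit weight and fill in that order.
Order: B (129/16=8.06) > D (188/27=6.96) > C (47/26=1.81) > A (46/38=1.21)
Fill: take B (16 @ 129) → take D (27 @ 188) → take 22/26 of C → 39.77; 65/65 used.
Total value = 356.77

356.77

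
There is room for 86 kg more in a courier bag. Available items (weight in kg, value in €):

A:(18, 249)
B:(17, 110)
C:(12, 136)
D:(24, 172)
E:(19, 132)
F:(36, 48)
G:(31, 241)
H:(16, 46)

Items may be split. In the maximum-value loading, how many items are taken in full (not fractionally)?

4

Sort by value per unit weight and fill in that order.
Order: A (249/18=13.83) > C (136/12=11.33) > G (241/31=7.77) > D (172/24=7.17) > E (132/19=6.95) > B (110/17=6.47) > H (46/16=2.88) > F (48/36=1.33)
Fill: take A (18 @ 249) → take C (12 @ 136) → take G (31 @ 241) → take D (24 @ 172) → take 1/19 of E → 6.95; 86/86 used.
4 item(s) taken whole; one partial (take 1/19 of E).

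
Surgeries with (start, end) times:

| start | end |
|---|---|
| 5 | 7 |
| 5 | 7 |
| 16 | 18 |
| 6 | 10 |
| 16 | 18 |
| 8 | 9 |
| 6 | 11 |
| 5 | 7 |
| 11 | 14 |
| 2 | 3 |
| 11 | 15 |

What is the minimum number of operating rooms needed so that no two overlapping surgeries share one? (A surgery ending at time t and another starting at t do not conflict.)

5

starts: [2, 5, 5, 5, 6, 6, 8, 11, 11, 16, 16]
ends:   [3, 7, 7, 7, 9, 10, 11, 14, 15, 18, 18]
s2→1 e3→0 s5→1 s5→2 s5→3 s6→4 s6→5  — peak 5.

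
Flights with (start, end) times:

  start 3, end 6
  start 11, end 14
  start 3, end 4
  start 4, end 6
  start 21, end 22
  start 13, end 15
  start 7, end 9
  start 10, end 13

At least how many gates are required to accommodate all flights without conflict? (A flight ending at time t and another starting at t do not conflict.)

starts: [3, 3, 4, 7, 10, 11, 13, 21]
ends:   [4, 6, 6, 9, 13, 14, 15, 22]
s3→1 s3→2  — peak 2.

2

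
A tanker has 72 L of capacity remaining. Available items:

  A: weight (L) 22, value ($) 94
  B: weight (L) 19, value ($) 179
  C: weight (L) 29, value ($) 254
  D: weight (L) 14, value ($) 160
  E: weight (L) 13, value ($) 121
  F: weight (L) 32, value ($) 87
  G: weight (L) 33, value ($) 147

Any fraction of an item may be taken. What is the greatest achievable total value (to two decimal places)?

687.72

Sort by value per unit weight and fill in that order.
Order: D (160/14=11.43) > B (179/19=9.42) > E (121/13=9.31) > C (254/29=8.76) > G (147/33=4.45) > A (94/22=4.27) > F (87/32=2.72)
Fill: take D (14 @ 160) → take B (19 @ 179) → take E (13 @ 121) → take 26/29 of C → 227.72; 72/72 used.
Total value = 687.72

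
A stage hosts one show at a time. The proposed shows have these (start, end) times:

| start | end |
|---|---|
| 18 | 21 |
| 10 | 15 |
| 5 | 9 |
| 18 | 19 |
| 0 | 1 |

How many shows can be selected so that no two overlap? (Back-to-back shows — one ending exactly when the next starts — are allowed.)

4

By end time: (0,1), (5,9), (10,15), (18,19), (18,21).
Pick (0,1); next start ≥ 1 → (5,9); next start ≥ 9 → (10,15); next start ≥ 15 → (18,19).
Selected 4 shows.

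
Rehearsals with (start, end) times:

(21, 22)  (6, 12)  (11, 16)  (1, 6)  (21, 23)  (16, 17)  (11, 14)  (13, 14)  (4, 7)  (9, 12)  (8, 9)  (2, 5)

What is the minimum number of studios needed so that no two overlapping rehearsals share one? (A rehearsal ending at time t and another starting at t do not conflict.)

4

Count concurrent intervals with a sweep; the peak is the room count.
Events (time:±→running): 1:+→1 2:+→2 4:+→3 5:-→2 6:-→1 6:+→2 7:-→1 8:+→2 9:-→1 9:+→2 11:+→3 11:+→4 … peak 4.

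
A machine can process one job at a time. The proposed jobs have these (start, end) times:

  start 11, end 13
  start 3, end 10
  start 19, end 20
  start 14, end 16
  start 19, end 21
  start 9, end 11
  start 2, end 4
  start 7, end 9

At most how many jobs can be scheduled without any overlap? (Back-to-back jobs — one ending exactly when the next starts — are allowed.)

Sort by end time and greedily take each interval whose start is ≥ the last chosen end.
By end time: (2,4), (7,9), (3,10), (9,11), (11,13), (14,16), (19,20), (19,21).
Pick (2,4); next start ≥ 4 → (7,9); next start ≥ 9 → (9,11); next start ≥ 11 → (11,13); next start ≥ 13 → (14,16); next start ≥ 16 → (19,20).
Selected 6 jobs.

6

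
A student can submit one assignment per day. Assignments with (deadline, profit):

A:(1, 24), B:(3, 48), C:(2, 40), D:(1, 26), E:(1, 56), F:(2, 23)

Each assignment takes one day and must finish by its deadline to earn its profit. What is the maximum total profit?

Take jobs in profit order; each goes to the latest open slot no later than its deadline.
Profit order: E=56 B=48 C=40 D=26 A=24 F=23
Assign: E→slot 1, B→slot 3, C→slot 2, D skipped, A skipped, F skipped.
Slots: [1:E] [2:C] [3:B]
Profit = 56 + 40 + 48 = 144

144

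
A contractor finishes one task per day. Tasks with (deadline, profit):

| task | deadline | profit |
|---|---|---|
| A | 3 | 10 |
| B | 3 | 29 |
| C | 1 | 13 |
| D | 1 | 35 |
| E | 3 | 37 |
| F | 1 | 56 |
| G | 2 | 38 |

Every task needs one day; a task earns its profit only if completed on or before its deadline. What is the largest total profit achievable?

131

Sort by profit descending; place each in the latest free slot ≤ its deadline.
By profit: F(d1,56), G(d2,38), E(d3,37), D(d1,35), B(d3,29), C(d1,13), A(d3,10)
F→slot 1; G→slot 2; E→slot 3; D skipped; B skipped; C skipped; A skipped.
Profit = 56 + 38 + 37 = 131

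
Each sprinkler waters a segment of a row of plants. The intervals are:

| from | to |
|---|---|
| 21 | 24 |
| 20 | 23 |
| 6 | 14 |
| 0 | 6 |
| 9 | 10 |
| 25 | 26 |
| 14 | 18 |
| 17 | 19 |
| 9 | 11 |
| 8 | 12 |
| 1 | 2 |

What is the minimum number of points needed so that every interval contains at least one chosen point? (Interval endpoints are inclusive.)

5

Process intervals by earliest right end; each time one isn't hit yet, stab at its right endpoint.
Sorted: [1,2] [0,6] [9,10] [9,11] [8,12] [6,14] [14,18] [17,19] [20,23] [21,24] [25,26]
{[1,2],[0,6]} hit by 2; {[9,10],[9,11],[8,12],[6,14]} hit by 10; {[14,18],[17,19]} hit by 18; {[20,23],[21,24]} hit by 23; {[25,26]} hit by 26.
Points: 2, 10, 18, 23, 26 (5 total).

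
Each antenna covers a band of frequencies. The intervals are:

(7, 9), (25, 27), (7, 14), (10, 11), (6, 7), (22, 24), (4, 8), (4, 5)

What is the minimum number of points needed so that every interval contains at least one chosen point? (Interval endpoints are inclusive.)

5

Process intervals by earliest right end; each time one isn't hit yet, stab at its right endpoint.
Sorted: [4,5] [6,7] [4,8] [7,9] [10,11] [7,14] [22,24] [25,27]
{[4,5]} hit by 5; {[6,7],[4,8],[7,9]} hit by 7; {[10,11],[7,14]} hit by 11; {[22,24]} hit by 24; {[25,27]} hit by 27.
Points: 5, 7, 11, 24, 27 (5 total).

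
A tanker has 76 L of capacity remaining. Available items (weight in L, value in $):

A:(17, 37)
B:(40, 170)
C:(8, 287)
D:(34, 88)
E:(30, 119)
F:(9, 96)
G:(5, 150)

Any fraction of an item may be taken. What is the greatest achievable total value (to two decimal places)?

Ratios (sorted): C 35.88, G 30.00, F 10.67, B 4.25, E 3.97, D 2.59, A 2.18
take C (8 @ 287); take G (5 @ 150); take F (9 @ 96); take B (40 @ 170); take 14/30 of E → 55.53. Capacity used 76/76.
Total value = 758.53

758.53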